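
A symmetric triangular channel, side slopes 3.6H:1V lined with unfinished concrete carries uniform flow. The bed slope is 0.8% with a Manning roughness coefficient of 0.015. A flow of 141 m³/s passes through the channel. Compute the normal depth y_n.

Manning's equation rearranged: A R^(2/3) = nQ / (1·√S) = 0.015 × 141 / (√0.008) = 23.65.
Trying y = 2.74 m: A R^(2/3) = 32.52 — over.
Trying y = 2.1 m: A R^(2/3) = 16 — short.
Trying y = 2.43 m: A R^(2/3) = 23.61 — matches.

y_n = 2.43 m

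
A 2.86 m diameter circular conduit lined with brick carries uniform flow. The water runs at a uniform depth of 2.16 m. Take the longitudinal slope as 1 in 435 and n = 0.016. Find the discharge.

For a circular section of diameter D = 2.86 m at depth y = 2.16 m, the central angle is θ = 2 arccos(1 − 2y/D) = 4.213 rad. Then A = (D²/8)(θ − sin θ) = 5.205 m² and P = Dθ/2 = 6.025 m.
Hydraulic radius R = A/P = 5.205/6.025 = 0.864 m.
Manning's equation: Q = (1/n) A R^(2/3) S^(1/2) = (1/0.016) × 5.205 × 0.864^(2/3) × 0.002299^(1/2) = 14.1 m³/s.

Q = 14.1 m³/s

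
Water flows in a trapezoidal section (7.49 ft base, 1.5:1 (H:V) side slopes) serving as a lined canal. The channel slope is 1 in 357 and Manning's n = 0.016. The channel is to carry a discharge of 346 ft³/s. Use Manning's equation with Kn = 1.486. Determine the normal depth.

y_n = 3.37 ft

Manning's equation rearranged: A R^(2/3) = nQ / (1.486·√S) = 0.016 × 346 / (1.486 × √0.002801) = 70.39.
Trying y = 3.85 ft: A R^(2/3) = 91.28 — over.
Trying y = 2.76 ft: A R^(2/3) = 48.21 — short.
Trying y = 3.37 ft: A R^(2/3) = 70.48 — ≈ 70.39.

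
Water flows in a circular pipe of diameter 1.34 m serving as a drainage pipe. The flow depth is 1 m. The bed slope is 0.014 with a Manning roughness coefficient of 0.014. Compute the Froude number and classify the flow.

For a circular section of diameter D = 1.34 m at depth y = 1 m, the central angle is θ = 2 arccos(1 − 2y/D) = 4.172 rad. Then A = (D²/8)(θ − sin θ) = 1.129 m² and P = Dθ/2 = 2.795 m.
Hydraulic radius R = A/P = 1.129/2.795 = 0.4038 m.
V = (1/n) R^(2/3) √S = (1/0.014) × 0.4038^(2/3) × √0.014 = 4.618 m/s. Hydraulic depth D_h = A/T = 1.129/1.166 = 0.9679 m.
Froude number Fr = V/√(g·D_h) = 4.618/√(9.81×0.9679) = 1.5, which is greater than 1, so the flow is supercritical.

supercritical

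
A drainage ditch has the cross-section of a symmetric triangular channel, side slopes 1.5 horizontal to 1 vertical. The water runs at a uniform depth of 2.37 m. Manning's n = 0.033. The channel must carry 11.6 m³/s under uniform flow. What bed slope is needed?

For a triangular section with side slope z = 1.5: A = zy² = 1.5×2.37² = 8.425 m²; P = 2y√(1+z²) = 2×2.37×1.803 = 8.545 m.
Hydraulic radius R = A/P = 8.425/8.545 = 0.986 m.
From Manning's equation, S = [nQ / (1 A R^(2/3))]² = [0.033 × 11.6 / (1 × 8.425 × 0.986^(2/3))]² = 0.0021.

S = 0.0021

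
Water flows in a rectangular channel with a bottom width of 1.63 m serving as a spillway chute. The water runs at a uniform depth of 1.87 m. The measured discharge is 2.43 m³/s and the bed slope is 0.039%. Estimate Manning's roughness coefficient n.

Flow area A = b·y = 1.63 × 1.87 = 3.048 m². Wetted perimeter P = b + 2y = 1.63 + 2×1.87 = 5.37 m.
Hydraulic radius R = A/P = 3.048/5.37 = 0.5676 m.
Rearranging Manning's equation: n = (1/Q) A R^(2/3) S^(1/2) = (1/2.43) × 3.048 × 0.5676^(2/3) × √0.00039 = 0.017.

n = 0.017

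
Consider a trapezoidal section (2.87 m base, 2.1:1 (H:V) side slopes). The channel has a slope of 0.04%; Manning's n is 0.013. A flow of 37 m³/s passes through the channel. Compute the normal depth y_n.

Manning's equation rearranged: A R^(2/3) = nQ / (1·√S) = 0.013 × 37 / (√0.0004) = 24.05.
Try y = 1.69 m: A R^(2/3) = 10.93 — too small.
Try y = 2.44 m: A R^(2/3) = 24.08 — close enough.

y_n = 2.44 m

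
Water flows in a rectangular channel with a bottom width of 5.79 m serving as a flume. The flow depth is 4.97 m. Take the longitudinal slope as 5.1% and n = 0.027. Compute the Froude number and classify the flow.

supercritical

Flow area A = b·y = 5.79 × 4.97 = 28.78 m². Wetted perimeter P = b + 2y = 5.79 + 2×4.97 = 15.73 m.
Hydraulic radius R = A/P = 28.78/15.73 = 1.829 m.
V = (1/n) R^(2/3) √S = (1/0.027) × 1.829^(2/3) × √0.051 = 12.51 m/s. Hydraulic depth D_h = A/T = 28.78/5.79 = 4.97 m.
Froude number Fr = V/√(g·D_h) = 12.51/√(9.81×4.97) = 1.79, which is greater than 1, so the flow is supercritical.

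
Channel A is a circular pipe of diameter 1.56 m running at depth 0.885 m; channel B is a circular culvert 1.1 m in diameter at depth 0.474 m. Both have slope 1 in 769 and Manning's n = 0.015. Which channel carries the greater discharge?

Channel A: For a circular section of diameter D = 1.56 m at depth y = 0.885 m, the central angle is θ = 2 arccos(1 − 2y/D) = 3.412 rad. Then A = (D²/8)(θ − sin θ) = 1.119 m² and P = Dθ/2 = 2.661 m. Hydraulic radius R = A/P = 1.119/2.661 = 0.4205 m. Q_A = (1/0.015)·1.119·0.4205^(2/3)·√0.0013 = 1.51 m³/s.
Channel B: For a circular section of diameter D = 1.1 m at depth y = 0.474 m, the central angle is θ = 2 arccos(1 − 2y/D) = 2.864 rad. Then A = (D²/8)(θ − sin θ) = 0.3918 m² and P = Dθ/2 = 1.575 m. Hydraulic radius R = A/P = 0.3918/1.575 = 0.2487 m. Q_B = (1/0.015)·0.3918·0.2487^(2/3)·√0.0013 = 0.3726 m³/s.
Q_A = 1.51 m³/s vs Q_B = 0.3726 m³/s, so channel A carries more.

channel A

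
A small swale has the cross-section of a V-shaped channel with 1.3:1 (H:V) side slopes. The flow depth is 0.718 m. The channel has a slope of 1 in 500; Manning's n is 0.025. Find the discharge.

Q = 0.519 m³/s

For a triangular section with side slope z = 1.3: A = zy² = 1.3×0.718² = 0.6702 m²; P = 2y√(1+z²) = 2×0.718×1.64 = 2.355 m.
Hydraulic radius R = A/P = 0.6702/2.355 = 0.2846 m.
Manning's equation: Q = (1/n) A R^(2/3) S^(1/2) = (1/0.025) × 0.6702 × 0.2846^(2/3) × 0.002^(1/2) = 0.519 m³/s.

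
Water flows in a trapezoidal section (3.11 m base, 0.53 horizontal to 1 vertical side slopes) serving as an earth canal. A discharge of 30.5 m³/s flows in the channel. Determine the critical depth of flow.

At critical depth, Q² T / (g A³) = 1, i.e. A³/T = Q²/g = 30.5²/9.81 = 94.83.
Trying y = 1.55 m: A³/T = 47.61 — low.
Trying y = 1.91 m: A³/T = 95.06 — ≈ 94.83.

y_c = 1.91 m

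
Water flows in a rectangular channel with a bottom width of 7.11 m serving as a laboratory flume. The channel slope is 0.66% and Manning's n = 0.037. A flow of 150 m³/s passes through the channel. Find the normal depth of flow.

Manning's equation rearranged: A R^(2/3) = nQ / (1·√S) = 0.037 × 150 / (√0.0066) = 68.32.
At y = 5.12 m: A R^(2/3) = 59.66 — low.
At y = 6.19 m: A R^(2/3) = 75.75 — high.
At y = 5.7 m: A R^(2/3) = 68.33 — ≈ 68.32.

y_n = 5.7 m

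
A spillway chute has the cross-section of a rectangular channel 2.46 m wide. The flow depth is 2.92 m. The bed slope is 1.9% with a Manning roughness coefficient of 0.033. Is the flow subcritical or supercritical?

Flow area A = b·y = 2.46 × 2.92 = 7.183 m². Wetted perimeter P = b + 2y = 2.46 + 2×2.92 = 8.3 m.
Hydraulic radius R = A/P = 7.183/8.3 = 0.8654 m.
V = (1/n) R^(2/3) √S = (1/0.033) × 0.8654^(2/3) × √0.019 = 3.793 m/s. Hydraulic depth D_h = A/T = 7.183/2.46 = 2.92 m.
Froude number Fr = V/√(g·D_h) = 3.793/√(9.81×2.92) = 0.709, which is less than 1, so the flow is subcritical.

subcritical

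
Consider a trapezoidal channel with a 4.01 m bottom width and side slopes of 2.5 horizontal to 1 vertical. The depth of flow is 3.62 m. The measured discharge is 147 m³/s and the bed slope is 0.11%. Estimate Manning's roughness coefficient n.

n = 0.017

With bottom width b = 4.01 m and side slope z = 2.5: A = (b + zy)y = (4.01 + 2.5×3.62)×3.62 = 47.28 m²; P = b + 2y√(1+z²) = 4.01 + 2×3.62×2.693 = 23.5 m.
Hydraulic radius R = A/P = 47.28/23.5 = 2.011 m.
Rearranging Manning's equation: n = (1/Q) A R^(2/3) S^(1/2) = (1/147) × 47.28 × 2.011^(2/3) × √0.0011 = 0.017.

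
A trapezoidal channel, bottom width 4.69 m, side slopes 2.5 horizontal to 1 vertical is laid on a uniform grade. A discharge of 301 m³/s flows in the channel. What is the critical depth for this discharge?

y_c = 4.11 m

At critical depth, Q² T / (g A³) = 1, i.e. A³/T = Q²/g = 301²/9.81 = 9236.
At y = 2.81 m: A³/T = 1904 — too small.
At y = 4.79 m: A³/T = 17760 — too large.
At y = 4.11 m: A³/T = 9219 — matches.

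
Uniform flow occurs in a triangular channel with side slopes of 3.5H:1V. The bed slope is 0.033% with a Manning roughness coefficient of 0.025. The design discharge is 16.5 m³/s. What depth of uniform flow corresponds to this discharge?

Manning's equation rearranged: A R^(2/3) = nQ / (1·√S) = 0.025 × 16.5 / (√0.00033) = 22.71.
At y = 2.89 m: A R^(2/3) = 36.4 — high.
At y = 1.82 m: A R^(2/3) = 10.61 — low.
At y = 2.42 m: A R^(2/3) = 22.67 — close enough.

y_n = 2.42 m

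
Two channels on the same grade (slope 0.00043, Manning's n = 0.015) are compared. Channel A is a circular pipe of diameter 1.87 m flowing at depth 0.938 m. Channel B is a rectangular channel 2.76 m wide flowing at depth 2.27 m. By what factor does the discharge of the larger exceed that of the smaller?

Channel A: For a circular section of diameter D = 1.87 m at depth y = 0.938 m, the central angle is θ = 2 arccos(1 − 2y/D) = 3.148 rad. Then A = (D²/8)(θ − sin θ) = 1.379 m² and P = Dθ/2 = 2.943 m. Hydraulic radius R = A/P = 1.379/2.943 = 0.4685 m. Q_A = (1/0.015)·1.379·0.4685^(2/3)·√0.00043 = 1.15 m³/s.
Channel B: Flow area A = b·y = 2.76 × 2.27 = 6.265 m². Wetted perimeter P = b + 2y = 2.76 + 2×2.27 = 7.3 m. Hydraulic radius R = A/P = 6.265/7.3 = 0.8582 m. Q_B = (1/0.015)·6.265·0.8582^(2/3)·√0.00043 = 7.822 m³/s.
The larger discharge is 7.822 m³/s and the smaller is 1.15 m³/s; the ratio is 6.8.

6.8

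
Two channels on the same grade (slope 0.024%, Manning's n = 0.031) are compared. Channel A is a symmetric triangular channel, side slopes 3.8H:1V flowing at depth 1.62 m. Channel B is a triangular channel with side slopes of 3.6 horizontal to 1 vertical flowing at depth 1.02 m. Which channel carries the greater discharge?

Channel A: For a triangular section with side slope z = 3.8: A = zy² = 3.8×1.62² = 9.973 m²; P = 2y√(1+z²) = 2×1.62×3.929 = 12.73 m. Hydraulic radius R = A/P = 9.973/12.73 = 0.7833 m. Q_A = (1/0.031)·9.973·0.7833^(2/3)·√0.00024 = 4.235 m³/s.
Channel B: For a triangular section with side slope z = 3.6: A = zy² = 3.6×1.02² = 3.745 m²; P = 2y√(1+z²) = 2×1.02×3.736 = 7.622 m. Hydraulic radius R = A/P = 3.745/7.622 = 0.4914 m. Q_B = (1/0.031)·3.745·0.4914^(2/3)·√0.00024 = 1.166 m³/s.
Q_A = 4.235 m³/s vs Q_B = 1.166 m³/s, so channel A carries more.

channel A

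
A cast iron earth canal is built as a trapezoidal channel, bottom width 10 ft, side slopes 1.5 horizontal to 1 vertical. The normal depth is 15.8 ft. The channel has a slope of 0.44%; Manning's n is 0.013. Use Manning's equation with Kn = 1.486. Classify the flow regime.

supercritical

With bottom width b = 10 ft and side slope z = 1.5: A = (b + zy)y = (10 + 1.5×15.8)×15.8 = 532.5 ft²; P = b + 2y√(1+z²) = 10 + 2×15.8×1.803 = 66.97 ft.
Hydraulic radius R = A/P = 532.5/66.97 = 7.951 ft.
V = (1.486/n) R^(2/3) √S = (1.486/0.013) × 7.951^(2/3) × √0.0044 = 30.21 ft/s. Hydraulic depth D_h = A/T = 532.5/57.4 = 9.276 ft.
Froude number Fr = V/√(g·D_h) = 30.21/√(32.2×9.276) = 1.75, which is greater than 1, so the flow is supercritical.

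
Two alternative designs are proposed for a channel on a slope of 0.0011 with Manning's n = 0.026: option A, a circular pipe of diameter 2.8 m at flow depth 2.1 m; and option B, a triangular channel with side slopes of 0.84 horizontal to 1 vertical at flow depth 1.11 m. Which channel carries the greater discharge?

Channel A: For a circular section of diameter D = 2.8 m at depth y = 2.1 m, the central angle is θ = 2 arccos(1 − 2y/D) = 4.189 rad. Then A = (D²/8)(θ − sin θ) = 4.954 m² and P = Dθ/2 = 5.864 m. Hydraulic radius R = A/P = 4.954/5.864 = 0.8447 m. Q_A = (1/0.026)·4.954·0.8447^(2/3)·√0.0011 = 5.647 m³/s.
Channel B: For a triangular section with side slope z = 0.84: A = zy² = 0.84×1.11² = 1.035 m²; P = 2y√(1+z²) = 2×1.11×1.306 = 2.899 m. Hydraulic radius R = A/P = 1.035/2.899 = 0.357 m. Q_B = (1/0.026)·1.035·0.357^(2/3)·√0.0011 = 0.6644 m³/s.
Q_A = 5.647 m³/s vs Q_B = 0.6644 m³/s, so channel A carries more.

channel A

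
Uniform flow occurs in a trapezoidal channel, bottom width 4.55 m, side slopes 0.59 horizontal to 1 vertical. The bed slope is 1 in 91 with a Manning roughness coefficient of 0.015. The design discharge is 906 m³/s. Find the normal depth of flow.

y_n = 7.16 m

Manning's equation rearranged: A R^(2/3) = nQ / (1·√S) = 0.015 × 906 / (√0.01099) = 129.6.
Try y = 5.49 m: A R^(2/3) = 78.18 — short.
Try y = 8.23 m: A R^(2/3) = 170.6 — over.
Try y = 7.16 m: A R^(2/3) = 129.7 — close enough.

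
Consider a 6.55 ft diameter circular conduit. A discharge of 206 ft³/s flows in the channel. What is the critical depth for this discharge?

y_c = 3.82 ft

At critical depth, Q² T / (g A³) = 1, i.e. A³/T = Q²/g = 206²/32.2 = 1318.
Trying y = 4.61 ft: A³/T = 2722 — too large.
Trying y = 3.3 ft: A³/T = 751.6 — too small.
Trying y = 3.82 ft: A³/T = 1315 — close enough.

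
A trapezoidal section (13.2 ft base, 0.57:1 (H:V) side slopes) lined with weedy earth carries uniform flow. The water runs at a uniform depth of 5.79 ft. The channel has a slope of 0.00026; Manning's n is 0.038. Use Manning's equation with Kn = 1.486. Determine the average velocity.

V = 1.48 ft/s

With bottom width b = 13.2 ft and side slope z = 0.57: A = (b + zy)y = (13.2 + 0.57×5.79)×5.79 = 95.54 ft²; P = b + 2y√(1+z²) = 13.2 + 2×5.79×1.151 = 26.53 ft.
Hydraulic radius R = A/P = 95.54/26.53 = 3.601 ft.
From Manning's equation, V = (1.486/n) R^(2/3) S^(1/2) = (1.486/0.038) × 3.601^(2/3) × 0.00026^(1/2) = 1.48 ft/s.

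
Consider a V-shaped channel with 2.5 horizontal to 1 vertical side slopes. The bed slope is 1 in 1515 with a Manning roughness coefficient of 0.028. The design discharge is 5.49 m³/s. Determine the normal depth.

Manning's equation rearranged: A R^(2/3) = nQ / (1·√S) = 0.028 × 5.49 / (√0.0006601) = 5.983.
At y = 1.97 m: A R^(2/3) = 9.141 — too large.
At y = 1.68 m: A R^(2/3) = 5.978 — ≈ 5.983.

y_n = 1.68 m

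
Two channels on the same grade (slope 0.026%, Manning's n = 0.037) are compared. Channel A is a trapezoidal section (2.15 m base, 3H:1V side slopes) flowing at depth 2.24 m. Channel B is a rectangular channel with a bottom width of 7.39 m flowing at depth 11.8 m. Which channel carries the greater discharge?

Channel A: With bottom width b = 2.15 m and side slope z = 3: A = (b + zy)y = (2.15 + 3×2.24)×2.24 = 19.87 m²; P = b + 2y√(1+z²) = 2.15 + 2×2.24×3.162 = 16.32 m. Hydraulic radius R = A/P = 19.87/16.32 = 1.218 m. Q_A = (1/0.037)·19.87·1.218^(2/3)·√0.00026 = 9.874 m³/s.
Channel B: Flow area A = b·y = 7.39 × 11.8 = 87.2 m². Wetted perimeter P = b + 2y = 7.39 + 2×11.8 = 30.99 m. Hydraulic radius R = A/P = 87.2/30.99 = 2.814 m. Q_B = (1/0.037)·87.2·2.814^(2/3)·√0.00026 = 75.74 m³/s.
Q_A = 9.874 m³/s vs Q_B = 75.74 m³/s, so channel B carries more.

channel B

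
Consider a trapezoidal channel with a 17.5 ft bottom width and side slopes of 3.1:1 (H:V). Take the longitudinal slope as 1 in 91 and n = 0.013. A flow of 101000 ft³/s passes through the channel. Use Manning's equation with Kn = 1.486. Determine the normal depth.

y_n = 20.7 ft

Manning's equation rearranged: A R^(2/3) = nQ / (1.486·√S) = 0.013 × 101000 / (1.486 × √0.01099) = 8429.
At y = 17 ft: A R^(2/3) = 5280 — short.
At y = 20.7 ft: A R^(2/3) = 8411 — ≈ 8429.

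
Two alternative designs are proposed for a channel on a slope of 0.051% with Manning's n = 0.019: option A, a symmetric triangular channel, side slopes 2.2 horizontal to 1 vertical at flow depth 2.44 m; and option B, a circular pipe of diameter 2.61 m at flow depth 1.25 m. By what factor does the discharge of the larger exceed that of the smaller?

Channel A: For a triangular section with side slope z = 2.2: A = zy² = 2.2×2.44² = 13.1 m²; P = 2y√(1+z²) = 2×2.44×2.417 = 11.79 m. Hydraulic radius R = A/P = 13.1/11.79 = 1.111 m. Q_A = (1/0.019)·13.1·1.111^(2/3)·√0.00051 = 16.7 m³/s.
Channel B: For a circular section of diameter D = 2.61 m at depth y = 1.25 m, the central angle is θ = 2 arccos(1 − 2y/D) = 3.057 rad. Then A = (D²/8)(θ − sin θ) = 2.532 m² and P = Dθ/2 = 3.99 m. Hydraulic radius R = A/P = 2.532/3.99 = 0.6345 m. Q_B = (1/0.019)·2.532·0.6345^(2/3)·√0.00051 = 2.222 m³/s.
The larger discharge is 16.7 m³/s and the smaller is 2.222 m³/s; the ratio is 7.51.

7.51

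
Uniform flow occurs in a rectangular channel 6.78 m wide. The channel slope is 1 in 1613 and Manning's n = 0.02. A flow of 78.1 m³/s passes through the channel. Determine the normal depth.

y_n = 5.62 m

Manning's equation rearranged: A R^(2/3) = nQ / (1·√S) = 0.02 × 78.1 / (√0.00062) = 62.73.
Trying y = 4.69 m: A R^(2/3) = 49.93 — low.
Trying y = 7.17 m: A R^(2/3) = 84.75 — high.
Trying y = 5.62 m: A R^(2/3) = 62.77 — ≈ 62.73.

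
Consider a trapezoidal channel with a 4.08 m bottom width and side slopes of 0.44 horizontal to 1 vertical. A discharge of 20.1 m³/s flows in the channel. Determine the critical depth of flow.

At critical depth, Q² T / (g A³) = 1, i.e. A³/T = Q²/g = 20.1²/9.81 = 41.18.
Try y = 1.42 m: A³/T = 55.95 — over.
Try y = 1.05 m: A³/T = 21.68 — short.
Try y = 1.29 m: A³/T = 41.32 — matches.

y_c = 1.29 m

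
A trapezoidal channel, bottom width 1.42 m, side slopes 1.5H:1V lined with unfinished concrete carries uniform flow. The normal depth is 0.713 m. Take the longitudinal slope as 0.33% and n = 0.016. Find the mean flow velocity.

With bottom width b = 1.42 m and side slope z = 1.5: A = (b + zy)y = (1.42 + 1.5×0.713)×0.713 = 1.775 m²; P = b + 2y√(1+z²) = 1.42 + 2×0.713×1.803 = 3.991 m.
Hydraulic radius R = A/P = 1.775/3.991 = 0.4448 m.
From Manning's equation, V = (1/n) R^(2/3) S^(1/2) = (1/0.016) × 0.4448^(2/3) × 0.0033^(1/2) = 2.09 m/s.

V = 2.09 m/s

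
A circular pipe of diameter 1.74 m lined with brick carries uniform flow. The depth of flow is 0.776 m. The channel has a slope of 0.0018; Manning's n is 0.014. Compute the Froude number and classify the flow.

subcritical

For a circular section of diameter D = 1.74 m at depth y = 0.776 m, the central angle is θ = 2 arccos(1 − 2y/D) = 2.925 rad. Then A = (D²/8)(θ − sin θ) = 1.026 m² and P = Dθ/2 = 2.545 m.
Hydraulic radius R = A/P = 1.026/2.545 = 0.4031 m.
V = (1/n) R^(2/3) √S = (1/0.014) × 0.4031^(2/3) × √0.0018 = 1.654 m/s. Hydraulic depth D_h = A/T = 1.026/1.73 = 0.593 m.
Froude number Fr = V/√(g·D_h) = 1.654/√(9.81×0.593) = 0.686, which is less than 1, so the flow is subcritical.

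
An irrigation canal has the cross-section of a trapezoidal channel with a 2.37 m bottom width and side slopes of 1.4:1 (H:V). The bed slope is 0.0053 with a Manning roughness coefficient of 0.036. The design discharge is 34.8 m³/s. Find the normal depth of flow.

Manning's equation rearranged: A R^(2/3) = nQ / (1·√S) = 0.036 × 34.8 / (√0.0053) = 17.21.
Trying y = 2.03 m: A R^(2/3) = 11.49 — low.
Trying y = 2.46 m: A R^(2/3) = 17.21 — ≈ 17.21.

y_n = 2.46 m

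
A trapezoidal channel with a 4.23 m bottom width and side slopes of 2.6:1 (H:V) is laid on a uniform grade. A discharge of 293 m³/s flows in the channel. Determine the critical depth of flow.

y_c = 4.08 m

At critical depth, Q² T / (g A³) = 1, i.e. A³/T = Q²/g = 293²/9.81 = 8751.
At y = 3.27 m: A³/T = 3399 — low.
At y = 4.68 m: A³/T = 15820 — high.
At y = 4.08 m: A³/T = 8719 — close enough.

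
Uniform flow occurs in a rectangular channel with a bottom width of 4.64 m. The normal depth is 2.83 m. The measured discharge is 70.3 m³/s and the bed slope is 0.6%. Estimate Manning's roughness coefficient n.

Flow area A = b·y = 4.64 × 2.83 = 13.13 m². Wetted perimeter P = b + 2y = 4.64 + 2×2.83 = 10.3 m.
Hydraulic radius R = A/P = 13.13/10.3 = 1.275 m.
Rearranging Manning's equation: n = (1/Q) A R^(2/3) S^(1/2) = (1/70.3) × 13.13 × 1.275^(2/3) × √0.006 = 0.017.

n = 0.017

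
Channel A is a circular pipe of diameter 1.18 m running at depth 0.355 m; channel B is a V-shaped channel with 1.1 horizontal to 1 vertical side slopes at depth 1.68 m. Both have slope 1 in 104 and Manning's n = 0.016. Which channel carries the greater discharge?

channel B

Channel A: For a circular section of diameter D = 1.18 m at depth y = 0.355 m, the central angle is θ = 2 arccos(1 − 2y/D) = 2.322 rad. Then A = (D²/8)(θ − sin θ) = 0.277 m² and P = Dθ/2 = 1.37 m. Hydraulic radius R = A/P = 0.277/1.37 = 0.2022 m. Q_A = (1/0.016)·0.277·0.2022^(2/3)·√0.009615 = 0.5848 m³/s.
Channel B: For a triangular section with side slope z = 1.1: A = zy² = 1.1×1.68² = 3.105 m²; P = 2y√(1+z²) = 2×1.68×1.487 = 4.995 m. Hydraulic radius R = A/P = 3.105/4.995 = 0.6215 m. Q_B = (1/0.016)·3.105·0.6215^(2/3)·√0.009615 = 13.86 m³/s.
Q_A = 0.5848 m³/s vs Q_B = 13.86 m³/s, so channel B carries more.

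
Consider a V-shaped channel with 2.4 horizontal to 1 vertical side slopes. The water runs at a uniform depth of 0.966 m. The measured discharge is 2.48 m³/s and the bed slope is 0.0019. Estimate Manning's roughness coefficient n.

n = 0.023

For a triangular section with side slope z = 2.4: A = zy² = 2.4×0.966² = 2.24 m²; P = 2y√(1+z²) = 2×0.966×2.6 = 5.023 m.
Hydraulic radius R = A/P = 2.24/5.023 = 0.4458 m.
Rearranging Manning's equation: n = (1/Q) A R^(2/3) S^(1/2) = (1/2.48) × 2.24 × 0.4458^(2/3) × √0.0019 = 0.023.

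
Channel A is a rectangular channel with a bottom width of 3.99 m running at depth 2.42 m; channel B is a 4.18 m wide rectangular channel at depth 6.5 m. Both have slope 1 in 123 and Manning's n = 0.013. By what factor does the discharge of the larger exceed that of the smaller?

Channel A: Flow area A = b·y = 3.99 × 2.42 = 9.656 m². Wetted perimeter P = b + 2y = 3.99 + 2×2.42 = 8.83 m. Hydraulic radius R = A/P = 9.656/8.83 = 1.094 m. Q_A = (1/0.013)·9.656·1.094^(2/3)·√0.00813 = 71.08 m³/s.
Channel B: Flow area A = b·y = 4.18 × 6.5 = 27.17 m². Wetted perimeter P = b + 2y = 4.18 + 2×6.5 = 17.18 m. Hydraulic radius R = A/P = 27.17/17.18 = 1.581 m. Q_B = (1/0.013)·27.17·1.581^(2/3)·√0.00813 = 255.8 m³/s.
The larger discharge is 255.8 m³/s and the smaller is 71.08 m³/s; the ratio is 3.6.

3.6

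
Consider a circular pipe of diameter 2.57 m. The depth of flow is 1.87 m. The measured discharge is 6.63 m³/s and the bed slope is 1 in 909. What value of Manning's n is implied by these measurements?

n = 0.017

For a circular section of diameter D = 2.57 m at depth y = 1.87 m, the central angle is θ = 2 arccos(1 − 2y/D) = 4.087 rad. Then A = (D²/8)(θ − sin θ) = 4.044 m² and P = Dθ/2 = 5.252 m.
Hydraulic radius R = A/P = 4.044/5.252 = 0.7699 m.
Rearranging Manning's equation: n = (1/Q) A R^(2/3) S^(1/2) = (1/6.63) × 4.044 × 0.7699^(2/3) × √0.0011 = 0.017.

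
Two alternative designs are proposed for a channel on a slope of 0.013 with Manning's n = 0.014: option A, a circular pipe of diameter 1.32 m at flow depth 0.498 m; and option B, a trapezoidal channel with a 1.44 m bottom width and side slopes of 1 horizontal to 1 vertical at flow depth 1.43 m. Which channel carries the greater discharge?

channel B

Channel A: For a circular section of diameter D = 1.32 m at depth y = 0.498 m, the central angle is θ = 2 arccos(1 − 2y/D) = 2.646 rad. Then A = (D²/8)(θ − sin θ) = 0.4726 m² and P = Dθ/2 = 1.746 m. Hydraulic radius R = A/P = 0.4726/1.746 = 0.2706 m. Q_A = (1/0.014)·0.4726·0.2706^(2/3)·√0.013 = 1.61 m³/s.
Channel B: With bottom width b = 1.44 m and side slope z = 1: A = (b + zy)y = (1.44 + 1×1.43)×1.43 = 4.104 m²; P = b + 2y√(1+z²) = 1.44 + 2×1.43×1.414 = 5.485 m. Hydraulic radius R = A/P = 4.104/5.485 = 0.7483 m. Q_B = (1/0.014)·4.104·0.7483^(2/3)·√0.013 = 27.55 m³/s.
Q_A = 1.61 m³/s vs Q_B = 27.55 m³/s, so channel B carries more.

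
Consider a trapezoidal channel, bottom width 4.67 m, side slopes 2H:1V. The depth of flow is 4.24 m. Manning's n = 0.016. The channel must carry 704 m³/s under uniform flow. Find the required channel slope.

With bottom width b = 4.67 m and side slope z = 2: A = (b + zy)y = (4.67 + 2×4.24)×4.24 = 55.76 m²; P = b + 2y√(1+z²) = 4.67 + 2×4.24×2.236 = 23.63 m.
Hydraulic radius R = A/P = 55.76/23.63 = 2.359 m.
From Manning's equation, S = [nQ / (1 A R^(2/3))]² = [0.016 × 704 / (1 × 55.76 × 2.359^(2/3))]² = 0.013.

S = 0.013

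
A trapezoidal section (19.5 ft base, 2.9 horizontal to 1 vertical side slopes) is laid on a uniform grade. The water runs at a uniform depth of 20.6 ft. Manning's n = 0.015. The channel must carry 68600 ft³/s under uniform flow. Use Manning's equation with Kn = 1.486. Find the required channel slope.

S = 0.00719

With bottom width b = 19.5 ft and side slope z = 2.9: A = (b + zy)y = (19.5 + 2.9×20.6)×20.6 = 1632 ft²; P = b + 2y√(1+z²) = 19.5 + 2×20.6×3.068 = 145.9 ft.
Hydraulic radius R = A/P = 1632/145.9 = 11.19 ft.
From Manning's equation, S = [nQ / (1.486 A R^(2/3))]² = [0.015 × 68600 / (1.486 × 1632 × 11.19^(2/3))]² = 0.00719.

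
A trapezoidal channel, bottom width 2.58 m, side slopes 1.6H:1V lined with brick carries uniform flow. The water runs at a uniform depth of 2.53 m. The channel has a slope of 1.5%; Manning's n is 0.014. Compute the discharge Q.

Q = 182 m³/s

With bottom width b = 2.58 m and side slope z = 1.6: A = (b + zy)y = (2.58 + 1.6×2.53)×2.53 = 16.77 m²; P = b + 2y√(1+z²) = 2.58 + 2×2.53×1.887 = 12.13 m.
Hydraulic radius R = A/P = 16.77/12.13 = 1.383 m.
Manning's equation: Q = (1/n) A R^(2/3) S^(1/2) = (1/0.014) × 16.77 × 1.383^(2/3) × 0.015^(1/2) = 182 m³/s.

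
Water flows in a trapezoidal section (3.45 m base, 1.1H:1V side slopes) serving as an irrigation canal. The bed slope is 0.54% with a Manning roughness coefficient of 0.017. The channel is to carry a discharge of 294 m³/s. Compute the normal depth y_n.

y_n = 4.6 m

Manning's equation rearranged: A R^(2/3) = nQ / (1·√S) = 0.017 × 294 / (√0.0054) = 68.01.
Trying y = 5.41 m: A R^(2/3) = 96.25 — over.
Trying y = 3.42 m: A R^(2/3) = 36.65 — short.
Trying y = 4.6 m: A R^(2/3) = 67.92 — close enough.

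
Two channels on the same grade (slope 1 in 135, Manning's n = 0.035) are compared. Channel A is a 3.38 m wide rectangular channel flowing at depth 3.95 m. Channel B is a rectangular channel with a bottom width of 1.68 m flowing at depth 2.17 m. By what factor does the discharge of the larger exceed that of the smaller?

5.72

Channel A: Flow area A = b·y = 3.38 × 3.95 = 13.35 m². Wetted perimeter P = b + 2y = 3.38 + 2×3.95 = 11.28 m. Hydraulic radius R = A/P = 13.35/11.28 = 1.184 m. Q_A = (1/0.035)·13.35·1.184^(2/3)·√0.007407 = 36.74 m³/s.
Channel B: Flow area A = b·y = 1.68 × 2.17 = 3.646 m². Wetted perimeter P = b + 2y = 1.68 + 2×2.17 = 6.02 m. Hydraulic radius R = A/P = 3.646/6.02 = 0.6056 m. Q_B = (1/0.035)·3.646·0.6056^(2/3)·√0.007407 = 6.417 m³/s.
The larger discharge is 36.74 m³/s and the smaller is 6.417 m³/s; the ratio is 5.72.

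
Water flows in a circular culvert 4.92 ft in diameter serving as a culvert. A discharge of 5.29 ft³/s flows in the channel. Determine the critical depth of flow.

y_c = 0.629 ft

At critical depth, Q² T / (g A³) = 1, i.e. A³/T = Q²/g = 5.29²/32.2 = 0.8691.
Try y = 0.684 ft: A³/T = 1.206 — over.
Try y = 0.536 ft: A³/T = 0.4605 — short.
Try y = 0.629 ft: A³/T = 0.8667 — ≈ 0.8691.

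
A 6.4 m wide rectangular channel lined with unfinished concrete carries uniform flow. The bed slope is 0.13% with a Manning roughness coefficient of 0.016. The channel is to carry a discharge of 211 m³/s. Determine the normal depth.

Manning's equation rearranged: A R^(2/3) = nQ / (1·√S) = 0.016 × 211 / (√0.0013) = 93.63.
Trying y = 6.54 m: A R^(2/3) = 69.7 — too small.
Trying y = 10.5 m: A R^(2/3) = 122.2 — too large.
Trying y = 8.36 m: A R^(2/3) = 93.61 — close enough.

y_n = 8.36 m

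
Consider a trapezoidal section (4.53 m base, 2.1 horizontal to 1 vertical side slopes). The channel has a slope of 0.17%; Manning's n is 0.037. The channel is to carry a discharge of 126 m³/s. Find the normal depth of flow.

y_n = 4.47 m

Manning's equation rearranged: A R^(2/3) = nQ / (1·√S) = 0.037 × 126 / (√0.0017) = 113.1.
At y = 3.67 m: A R^(2/3) = 73.15 — too small.
At y = 5.4 m: A R^(2/3) = 173.9 — too large.
At y = 4.47 m: A R^(2/3) = 113.3 — close enough.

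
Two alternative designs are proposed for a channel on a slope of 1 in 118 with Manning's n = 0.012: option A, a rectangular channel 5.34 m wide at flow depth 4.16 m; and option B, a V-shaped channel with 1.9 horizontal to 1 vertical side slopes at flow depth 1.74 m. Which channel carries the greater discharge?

channel A

Channel A: Flow area A = b·y = 5.34 × 4.16 = 22.21 m². Wetted perimeter P = b + 2y = 5.34 + 2×4.16 = 13.66 m. Hydraulic radius R = A/P = 22.21/13.66 = 1.626 m. Q_A = (1/0.012)·22.21·1.626^(2/3)·√0.008475 = 235.7 m³/s.
Channel B: For a triangular section with side slope z = 1.9: A = zy² = 1.9×1.74² = 5.752 m²; P = 2y√(1+z²) = 2×1.74×2.147 = 7.472 m. Hydraulic radius R = A/P = 5.752/7.472 = 0.7699 m. Q_B = (1/0.012)·5.752·0.7699^(2/3)·√0.008475 = 37.07 m³/s.
Q_A = 235.7 m³/s vs Q_B = 37.07 m³/s, so channel A carries more.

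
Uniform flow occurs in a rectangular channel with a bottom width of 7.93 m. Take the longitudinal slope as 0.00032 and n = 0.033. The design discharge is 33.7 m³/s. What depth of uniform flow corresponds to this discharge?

y_n = 4.7 m

Manning's equation rearranged: A R^(2/3) = nQ / (1·√S) = 0.033 × 33.7 / (√0.00032) = 62.17.
Trying y = 5.76 m: A R^(2/3) = 80.7 — over.
Trying y = 3.93 m: A R^(2/3) = 49.04 — short.
Trying y = 4.7 m: A R^(2/3) = 62.1 — close enough.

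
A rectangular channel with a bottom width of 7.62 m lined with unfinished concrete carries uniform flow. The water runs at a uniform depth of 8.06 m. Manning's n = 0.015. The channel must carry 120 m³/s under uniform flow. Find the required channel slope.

S = 0.000242

Flow area A = b·y = 7.62 × 8.06 = 61.42 m². Wetted perimeter P = b + 2y = 7.62 + 2×8.06 = 23.74 m.
Hydraulic radius R = A/P = 61.42/23.74 = 2.587 m.
From Manning's equation, S = [nQ / (1 A R^(2/3))]² = [0.015 × 120 / (1 × 61.42 × 2.587^(2/3))]² = 0.000242.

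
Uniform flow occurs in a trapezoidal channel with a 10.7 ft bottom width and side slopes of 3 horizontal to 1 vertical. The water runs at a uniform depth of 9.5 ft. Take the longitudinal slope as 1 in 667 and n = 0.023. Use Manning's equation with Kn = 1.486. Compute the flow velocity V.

With bottom width b = 10.7 ft and side slope z = 3: A = (b + zy)y = (10.7 + 3×9.5)×9.5 = 372.4 ft²; P = b + 2y√(1+z²) = 10.7 + 2×9.5×3.162 = 70.78 ft.
Hydraulic radius R = A/P = 372.4/70.78 = 5.261 ft.
From Manning's equation, V = (1.486/n) R^(2/3) S^(1/2) = (1.486/0.023) × 5.261^(2/3) × 0.001499^(1/2) = 7.57 ft/s.

V = 7.57 ft/s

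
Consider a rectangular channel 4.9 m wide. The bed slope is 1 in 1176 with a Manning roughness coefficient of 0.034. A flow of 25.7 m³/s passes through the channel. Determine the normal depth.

y_n = 4.5 m

Manning's equation rearranged: A R^(2/3) = nQ / (1·√S) = 0.034 × 25.7 / (√0.0008503) = 29.97.
At y = 5.53 m: A R^(2/3) = 38.56 — high.
At y = 3.6 m: A R^(2/3) = 22.68 — low.
At y = 4.5 m: A R^(2/3) = 29.99 — matches.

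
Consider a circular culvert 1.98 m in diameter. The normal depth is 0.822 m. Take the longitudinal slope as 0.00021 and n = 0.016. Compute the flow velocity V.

V = 0.521 m/s

For a circular section of diameter D = 1.98 m at depth y = 0.822 m, the central angle is θ = 2 arccos(1 − 2y/D) = 2.801 rad. Then A = (D²/8)(θ − sin θ) = 1.209 m² and P = Dθ/2 = 2.773 m.
Hydraulic radius R = A/P = 1.209/2.773 = 0.4359 m.
From Manning's equation, V = (1/n) R^(2/3) S^(1/2) = (1/0.016) × 0.4359^(2/3) × 0.00021^(1/2) = 0.521 m/s.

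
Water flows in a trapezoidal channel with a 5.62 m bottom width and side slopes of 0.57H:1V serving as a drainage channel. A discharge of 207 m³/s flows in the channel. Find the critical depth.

y_c = 4.42 m

At critical depth, Q² T / (g A³) = 1, i.e. A³/T = Q²/g = 207²/9.81 = 4368.
Trying y = 3.74 m: A³/T = 2466 — low.
Trying y = 4.42 m: A³/T = 4369 — ≈ 4368.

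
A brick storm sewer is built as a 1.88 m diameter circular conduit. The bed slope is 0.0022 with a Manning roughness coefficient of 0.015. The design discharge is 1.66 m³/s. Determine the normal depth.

y_n = 0.727 m

Manning's equation rearranged: A R^(2/3) = nQ / (1·√S) = 0.015 × 1.66 / (√0.0022) = 0.5309.
Trying y = 0.528 m: A R^(2/3) = 0.289 — short.
Trying y = 0.831 m: A R^(2/3) = 0.6771 — over.
Trying y = 0.727 m: A R^(2/3) = 0.5314 — ≈ 0.5309.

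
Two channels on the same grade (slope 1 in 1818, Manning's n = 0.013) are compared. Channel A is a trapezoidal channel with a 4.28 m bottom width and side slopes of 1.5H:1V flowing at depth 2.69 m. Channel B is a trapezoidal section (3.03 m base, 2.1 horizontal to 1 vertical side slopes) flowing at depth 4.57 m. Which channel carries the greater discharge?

channel B

Channel A: With bottom width b = 4.28 m and side slope z = 1.5: A = (b + zy)y = (4.28 + 1.5×2.69)×2.69 = 22.37 m²; P = b + 2y√(1+z²) = 4.28 + 2×2.69×1.803 = 13.98 m. Hydraulic radius R = A/P = 22.37/13.98 = 1.6 m. Q_A = (1/0.013)·22.37·1.6^(2/3)·√0.0005501 = 55.2 m³/s.
Channel B: With bottom width b = 3.03 m and side slope z = 2.1: A = (b + zy)y = (3.03 + 2.1×4.57)×4.57 = 57.71 m²; P = b + 2y√(1+z²) = 3.03 + 2×4.57×2.326 = 24.29 m. Hydraulic radius R = A/P = 57.71/24.29 = 2.376 m. Q_B = (1/0.013)·57.71·2.376^(2/3)·√0.0005501 = 185.4 m³/s.
Q_A = 55.2 m³/s vs Q_B = 185.4 m³/s, so channel B carries more.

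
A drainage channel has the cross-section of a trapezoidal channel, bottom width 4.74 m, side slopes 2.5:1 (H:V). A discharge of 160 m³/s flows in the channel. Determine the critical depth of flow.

y_c = 3.03 m

At critical depth, Q² T / (g A³) = 1, i.e. A³/T = Q²/g = 160²/9.81 = 2610.
At y = 2.72 m: A³/T = 1686 — low.
At y = 3.34 m: A³/T = 3898 — high.
At y = 3.03 m: A³/T = 2612 — ≈ 2610.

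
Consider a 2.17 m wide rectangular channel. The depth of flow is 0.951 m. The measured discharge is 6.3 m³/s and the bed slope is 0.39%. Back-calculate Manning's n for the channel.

n = 0.013

Flow area A = b·y = 2.17 × 0.951 = 2.064 m². Wetted perimeter P = b + 2y = 2.17 + 2×0.951 = 4.072 m.
Hydraulic radius R = A/P = 2.064/4.072 = 0.5068 m.
Rearranging Manning's equation: n = (1/Q) A R^(2/3) S^(1/2) = (1/6.3) × 2.064 × 0.5068^(2/3) × √0.0039 = 0.013.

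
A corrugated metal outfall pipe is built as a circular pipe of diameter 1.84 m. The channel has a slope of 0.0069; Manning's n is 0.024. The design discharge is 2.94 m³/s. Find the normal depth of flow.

y_n = 0.959 m

Manning's equation rearranged: A R^(2/3) = nQ / (1·√S) = 0.024 × 2.94 / (√0.0069) = 0.8494.
At y = 0.766 m: A R^(2/3) = 0.5742 — low.
At y = 0.959 m: A R^(2/3) = 0.8496 — matches.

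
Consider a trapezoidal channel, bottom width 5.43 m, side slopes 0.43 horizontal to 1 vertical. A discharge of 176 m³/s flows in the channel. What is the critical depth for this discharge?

y_c = 4.22 m

At critical depth, Q² T / (g A³) = 1, i.e. A³/T = Q²/g = 176²/9.81 = 3158.
Try y = 5.01 m: A³/T = 5633 — too large.
Try y = 3.02 m: A³/T = 1045 — too small.
Try y = 4.22 m: A³/T = 3154 — close enough.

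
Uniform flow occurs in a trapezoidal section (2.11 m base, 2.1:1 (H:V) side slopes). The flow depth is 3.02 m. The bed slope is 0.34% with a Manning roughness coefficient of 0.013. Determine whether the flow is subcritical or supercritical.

With bottom width b = 2.11 m and side slope z = 2.1: A = (b + zy)y = (2.11 + 2.1×3.02)×3.02 = 25.53 m²; P = b + 2y√(1+z²) = 2.11 + 2×3.02×2.326 = 16.16 m.
Hydraulic radius R = A/P = 25.53/16.16 = 1.58 m.
V = (1/n) R^(2/3) √S = (1/0.013) × 1.58^(2/3) × √0.0034 = 6.084 m/s. Hydraulic depth D_h = A/T = 25.53/14.79 = 1.725 m.
Froude number Fr = V/√(g·D_h) = 6.084/√(9.81×1.725) = 1.48, which is greater than 1, so the flow is supercritical.

supercritical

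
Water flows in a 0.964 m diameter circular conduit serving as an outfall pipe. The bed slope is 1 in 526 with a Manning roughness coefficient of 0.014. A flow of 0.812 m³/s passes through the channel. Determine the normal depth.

Manning's equation rearranged: A R^(2/3) = nQ / (1·√S) = 0.014 × 0.812 / (√0.001901) = 0.2607.
At y = 0.834 m: A R^(2/3) = 0.2949 — too large.
At y = 0.533 m: A R^(2/3) = 0.167 — too small.
At y = 0.73 m: A R^(2/3) = 0.2606 — ≈ 0.2607.

y_n = 0.73 m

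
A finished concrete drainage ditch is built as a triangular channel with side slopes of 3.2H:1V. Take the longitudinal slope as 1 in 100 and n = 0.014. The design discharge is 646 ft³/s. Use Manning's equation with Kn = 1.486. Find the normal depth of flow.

Manning's equation rearranged: A R^(2/3) = nQ / (1.486·√S) = 0.014 × 646 / (1.486 × √0.01) = 60.86.
Trying y = 4.05 ft: A R^(2/3) = 81.44 — too large.
Trying y = 2.63 ft: A R^(2/3) = 25.75 — too small.
Trying y = 3.63 ft: A R^(2/3) = 60.82 — close enough.

y_n = 3.63 ft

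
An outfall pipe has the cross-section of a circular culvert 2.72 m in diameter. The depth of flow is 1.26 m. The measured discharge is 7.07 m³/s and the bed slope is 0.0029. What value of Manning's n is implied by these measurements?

For a circular section of diameter D = 2.72 m at depth y = 1.26 m, the central angle is θ = 2 arccos(1 − 2y/D) = 2.994 rad. Then A = (D²/8)(θ − sin θ) = 2.634 m² and P = Dθ/2 = 4.072 m.
Hydraulic radius R = A/P = 2.634/4.072 = 0.6467 m.
Rearranging Manning's equation: n = (1/Q) A R^(2/3) S^(1/2) = (1/7.07) × 2.634 × 0.6467^(2/3) × √0.0029 = 0.015.

n = 0.015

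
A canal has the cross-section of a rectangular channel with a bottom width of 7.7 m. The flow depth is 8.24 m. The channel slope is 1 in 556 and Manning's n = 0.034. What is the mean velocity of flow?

V = 2.37 m/s

Flow area A = b·y = 7.7 × 8.24 = 63.45 m². Wetted perimeter P = b + 2y = 7.7 + 2×8.24 = 24.18 m.
Hydraulic radius R = A/P = 63.45/24.18 = 2.624 m.
From Manning's equation, V = (1/n) R^(2/3) S^(1/2) = (1/0.034) × 2.624^(2/3) × 0.001799^(1/2) = 2.37 m/s.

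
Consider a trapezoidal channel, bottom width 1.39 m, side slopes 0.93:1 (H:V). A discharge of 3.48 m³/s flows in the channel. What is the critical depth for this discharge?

At critical depth, Q² T / (g A³) = 1, i.e. A³/T = Q²/g = 3.48²/9.81 = 1.234.
At y = 0.84 m: A³/T = 2.055 — too large.
At y = 0.585 m: A³/T = 0.5845 — too small.
At y = 0.727 m: A³/T = 1.236 — matches.

y_c = 0.727 m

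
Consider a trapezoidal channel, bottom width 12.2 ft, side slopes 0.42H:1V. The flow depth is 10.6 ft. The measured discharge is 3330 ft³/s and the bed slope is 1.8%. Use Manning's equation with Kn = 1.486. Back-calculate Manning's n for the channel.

With bottom width b = 12.2 ft and side slope z = 0.42: A = (b + zy)y = (12.2 + 0.42×10.6)×10.6 = 176.5 ft²; P = b + 2y√(1+z²) = 12.2 + 2×10.6×1.085 = 35.19 ft.
Hydraulic radius R = A/P = 176.5/35.19 = 5.015 ft.
Rearranging Manning's equation: n = (1.486/Q) A R^(2/3) S^(1/2) = (1.486/3330) × 176.5 × 5.015^(2/3) × √0.018 = 0.031.

n = 0.031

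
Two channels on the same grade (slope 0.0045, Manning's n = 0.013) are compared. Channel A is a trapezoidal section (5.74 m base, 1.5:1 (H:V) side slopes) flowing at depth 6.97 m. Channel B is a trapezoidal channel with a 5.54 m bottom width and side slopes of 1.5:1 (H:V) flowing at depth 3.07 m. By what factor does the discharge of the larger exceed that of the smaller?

5.66

Channel A: With bottom width b = 5.74 m and side slope z = 1.5: A = (b + zy)y = (5.74 + 1.5×6.97)×6.97 = 112.9 m²; P = b + 2y√(1+z²) = 5.74 + 2×6.97×1.803 = 30.87 m. Hydraulic radius R = A/P = 112.9/30.87 = 3.657 m. Q_A = (1/0.013)·112.9·3.657^(2/3)·√0.0045 = 1382 m³/s.
Channel B: With bottom width b = 5.54 m and side slope z = 1.5: A = (b + zy)y = (5.54 + 1.5×3.07)×3.07 = 31.15 m²; P = b + 2y√(1+z²) = 5.54 + 2×3.07×1.803 = 16.61 m. Hydraulic radius R = A/P = 31.15/16.61 = 1.875 m. Q_B = (1/0.013)·31.15·1.875^(2/3)·√0.0045 = 244.4 m³/s.
The larger discharge is 1382 m³/s and the smaller is 244.4 m³/s; the ratio is 5.66.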